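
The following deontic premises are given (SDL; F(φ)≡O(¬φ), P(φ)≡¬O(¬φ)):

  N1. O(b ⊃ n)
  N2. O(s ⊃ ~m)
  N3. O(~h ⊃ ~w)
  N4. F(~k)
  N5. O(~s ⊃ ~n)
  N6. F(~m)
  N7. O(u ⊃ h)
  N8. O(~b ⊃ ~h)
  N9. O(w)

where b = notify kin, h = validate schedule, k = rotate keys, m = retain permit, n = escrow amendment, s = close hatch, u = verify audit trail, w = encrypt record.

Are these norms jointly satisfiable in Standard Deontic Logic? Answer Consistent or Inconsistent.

From premise 9 we have O(w).
Premise 3 is O(~h ⊃ ~w); contrapositively O(w ⊃ h). Since O(w) holds, K gives O(h).
Premise 8 is O(~b ⊃ ~h); contrapositively O(h ⊃ b). Since O(h) holds, K gives O(b).
With premise 1, O(b ⊃ n), the K-axiom yields O(n).
Premise 5 is O(~s ⊃ ~n); contrapositively O(n ⊃ s). Since O(n) holds, K gives O(s).
From O(s) and premise 2, O(s ⊃ ~m), we obtain O(~m).
But premise 6, F(~m), means O(m).
We now have both O(~m) and O(m) — m is simultaneously obligatory and forbidden, violating the D-axiom.

Inconsistent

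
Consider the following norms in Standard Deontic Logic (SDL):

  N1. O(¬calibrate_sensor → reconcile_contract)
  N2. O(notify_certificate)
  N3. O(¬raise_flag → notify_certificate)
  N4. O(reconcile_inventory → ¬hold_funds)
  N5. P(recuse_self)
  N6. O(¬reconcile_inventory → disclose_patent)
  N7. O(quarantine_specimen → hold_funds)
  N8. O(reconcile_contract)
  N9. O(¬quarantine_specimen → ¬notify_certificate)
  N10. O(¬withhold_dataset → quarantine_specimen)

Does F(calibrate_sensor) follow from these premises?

No

Premise 1 is O(¬calibrate_sensor → reconcile_contract); even if O(reconcile_contract) held, inferring O(¬calibrate_sensor) would be affirming the consequent — invalid.
No other premise forces O(¬calibrate_sensor). An ideal world satisfying every premise can still have calibrate_sensor true, so F(calibrate_sensor) is not derivable.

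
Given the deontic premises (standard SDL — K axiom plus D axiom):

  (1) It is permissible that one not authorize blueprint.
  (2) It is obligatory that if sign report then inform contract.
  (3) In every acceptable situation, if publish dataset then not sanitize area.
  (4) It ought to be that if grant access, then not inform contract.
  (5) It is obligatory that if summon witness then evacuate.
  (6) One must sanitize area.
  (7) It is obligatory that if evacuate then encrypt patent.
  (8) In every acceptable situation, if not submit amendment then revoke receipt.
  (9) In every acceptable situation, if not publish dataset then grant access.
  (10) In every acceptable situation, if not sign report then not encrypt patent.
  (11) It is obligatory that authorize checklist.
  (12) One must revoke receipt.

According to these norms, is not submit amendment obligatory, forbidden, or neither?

Premise 8 is O(¬submit_amendment → revoke_receipt); even if O(revoke_receipt) held, inferring O(¬submit_amendment) would be affirming the consequent — invalid.
No premise or chain of K-axiom applications forces O(¬submit_amendment), and none forces O(submit_amendment). So ¬submit_amendment is neither obligatory nor forbidden under these norms.

Neither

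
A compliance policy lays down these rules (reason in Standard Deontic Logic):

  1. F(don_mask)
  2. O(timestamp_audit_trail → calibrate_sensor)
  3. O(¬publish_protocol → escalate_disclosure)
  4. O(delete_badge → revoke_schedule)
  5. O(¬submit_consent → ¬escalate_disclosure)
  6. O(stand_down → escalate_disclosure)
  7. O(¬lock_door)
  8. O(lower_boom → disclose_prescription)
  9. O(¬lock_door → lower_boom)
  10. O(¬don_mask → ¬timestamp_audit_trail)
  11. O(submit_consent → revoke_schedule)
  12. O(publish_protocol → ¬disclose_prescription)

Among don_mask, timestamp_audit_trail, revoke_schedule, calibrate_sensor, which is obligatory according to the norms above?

revoke_schedule

From premise 7 we have O(¬lock_door).
From O(¬lock_door) and premise 9, O(¬lock_door → lower_boom), we obtain O(lower_boom).
With premise 8, O(lower_boom → disclose_prescription), the K-axiom yields O(disclose_prescription).
The contrapositive of premise 12 (O(publish_protocol → ¬disclose_prescription)) is O(disclose_prescription → ¬publish_protocol), and O(disclose_prescription) is already established, so O(¬publish_protocol).
From O(¬publish_protocol) and premise 3, O(¬publish_protocol → escalate_disclosure), we obtain O(escalate_disclosure).
Premise 5 is O(¬submit_consent → ¬escalate_disclosure); contrapositively O(escalate_disclosure → submit_consent). Since O(escalate_disclosure) holds, K gives O(submit_consent).
Premise 11 is O(submit_consent → revoke_schedule); since O(submit_consent), deontic closure gives O(revoke_schedule).
So O(revoke_schedule) holds — revoke_schedule is obligatory. None of the other listed options is made obligatory by any chain of premises.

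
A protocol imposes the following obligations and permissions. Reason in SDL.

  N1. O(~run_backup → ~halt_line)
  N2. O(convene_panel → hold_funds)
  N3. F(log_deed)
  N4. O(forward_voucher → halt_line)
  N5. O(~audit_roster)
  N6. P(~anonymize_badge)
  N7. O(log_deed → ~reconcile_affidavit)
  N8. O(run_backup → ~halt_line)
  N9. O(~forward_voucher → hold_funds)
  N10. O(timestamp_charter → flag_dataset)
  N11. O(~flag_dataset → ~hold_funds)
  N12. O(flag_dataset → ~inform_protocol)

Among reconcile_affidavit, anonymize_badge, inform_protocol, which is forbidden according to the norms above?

By case analysis on ~run_backup: premise 1 gives O(~run_backup → ~halt_line) and premise 8 gives O(run_backup → ~halt_line), so O(~halt_line) either way.
Premise 4, O(forward_voucher → halt_line), contraposes to O(~halt_line → ~forward_voucher); with O(~halt_line) we get O(~forward_voucher).
Applying K to premise 9 (O(~forward_voucher → hold_funds)) and O(~forward_voucher) yields O(hold_funds).
The contrapositive of premise 11 (O(~flag_dataset → ~hold_funds)) is O(hold_funds → flag_dataset), and O(hold_funds) is already established, so O(flag_dataset).
From O(flag_dataset) and premise 12, O(flag_dataset → ~inform_protocol), we obtain O(~inform_protocol).
So O(~inform_protocol) holds, i.e. inform_protocol is forbidden. None of the other listed options is forbidden under the premises.

inform_protocol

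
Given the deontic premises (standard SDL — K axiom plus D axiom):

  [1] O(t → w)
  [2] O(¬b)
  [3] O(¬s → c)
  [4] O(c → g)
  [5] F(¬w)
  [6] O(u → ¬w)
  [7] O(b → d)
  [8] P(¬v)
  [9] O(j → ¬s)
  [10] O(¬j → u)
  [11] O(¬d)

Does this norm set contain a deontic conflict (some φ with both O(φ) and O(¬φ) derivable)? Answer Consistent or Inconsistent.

Consistent

Premise 7 is O(b → d), but O(b) is not derivable from the premises, so it does not yield O(d).
So O(d) is not derivable, and the apparent clash with O(¬d) does not arise.
A world satisfying every obligation exists (e.g. b=false, c=true, d=false, g=true, j=true, s=false, t=false, u=false, v=false, w=true); no atom is both obligatory and forbidden, so the set is consistent.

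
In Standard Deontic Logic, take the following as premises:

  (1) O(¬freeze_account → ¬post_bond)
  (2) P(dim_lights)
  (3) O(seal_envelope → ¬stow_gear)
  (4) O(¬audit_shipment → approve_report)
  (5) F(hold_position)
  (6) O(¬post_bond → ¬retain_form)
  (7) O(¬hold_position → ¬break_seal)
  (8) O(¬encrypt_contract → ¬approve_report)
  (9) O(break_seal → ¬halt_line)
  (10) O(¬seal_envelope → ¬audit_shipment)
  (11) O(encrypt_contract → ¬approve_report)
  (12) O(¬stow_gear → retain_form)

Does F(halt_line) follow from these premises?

Premise 9 is O(break_seal → ¬halt_line), but O(break_seal) is not derivable from the premises, so it does not yield O(¬halt_line).
No other premise forces O(¬halt_line). An ideal world satisfying every premise can still have halt_line true, so F(halt_line) is not derivable.

No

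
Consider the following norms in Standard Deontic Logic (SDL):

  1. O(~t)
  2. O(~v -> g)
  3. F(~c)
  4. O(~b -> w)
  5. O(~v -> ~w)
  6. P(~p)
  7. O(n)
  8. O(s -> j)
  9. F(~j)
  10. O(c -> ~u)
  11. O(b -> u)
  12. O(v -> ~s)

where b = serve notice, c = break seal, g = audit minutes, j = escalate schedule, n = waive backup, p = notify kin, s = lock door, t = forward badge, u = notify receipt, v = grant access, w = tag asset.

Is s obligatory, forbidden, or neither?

Premise 3, F(~c), is equivalent to O(c).
With premise 10, O(c -> ~u), the K-axiom yields O(~u).
Premise 11 is O(b -> u); contrapositively O(~u -> ~b). Since O(~u) holds, K gives O(~b).
From O(~b) and premise 4, O(~b -> w), we obtain O(w).
Premise 5 is O(~v -> ~w); contrapositively O(w -> v). Since O(w) holds, K gives O(v).
Applying K to premise 12 (O(v -> ~s)) and O(v) yields O(~s).
Premises 1, 2, 6, 7, 8, 9 do not contribute to this derivation.
Thus O(~s), which is F(s): s is forbidden.

Forbidden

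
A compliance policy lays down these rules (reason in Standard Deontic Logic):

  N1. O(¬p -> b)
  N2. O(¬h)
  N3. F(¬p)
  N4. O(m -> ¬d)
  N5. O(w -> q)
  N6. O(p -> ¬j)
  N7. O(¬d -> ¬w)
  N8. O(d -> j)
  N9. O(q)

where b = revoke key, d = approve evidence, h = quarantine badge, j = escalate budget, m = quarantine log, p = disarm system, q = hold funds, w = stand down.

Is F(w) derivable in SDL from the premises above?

Premise 3 is F(¬p), i.e. O(p).
With premise 6, O(p -> ¬j), the K-axiom yields O(¬j).
Premise 8, O(d -> j), contraposes to O(¬j -> ¬d); with O(¬j) we get O(¬d).
Premise 7 is O(¬d -> ¬w); since O(¬d), deontic closure gives O(¬w).
Premises 1, 2, 4, 5, 9 do not contribute to this derivation.
So O(¬w) holds, i.e. F(w). The claim follows.

Yes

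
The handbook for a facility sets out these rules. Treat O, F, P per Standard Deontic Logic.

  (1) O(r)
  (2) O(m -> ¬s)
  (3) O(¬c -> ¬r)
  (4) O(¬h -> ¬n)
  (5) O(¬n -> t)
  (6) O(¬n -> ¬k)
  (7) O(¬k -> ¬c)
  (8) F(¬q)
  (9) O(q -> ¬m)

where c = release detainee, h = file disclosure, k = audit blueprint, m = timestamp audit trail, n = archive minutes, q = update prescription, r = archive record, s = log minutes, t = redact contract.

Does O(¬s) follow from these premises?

Premise 2 is O(m -> ¬s), but O(m) is not derivable from the premises, so it does not yield O(¬s).
No other premise forces O(¬s). An ideal world satisfying every premise can still have ¬s false, so O(¬s) is not derivable.

No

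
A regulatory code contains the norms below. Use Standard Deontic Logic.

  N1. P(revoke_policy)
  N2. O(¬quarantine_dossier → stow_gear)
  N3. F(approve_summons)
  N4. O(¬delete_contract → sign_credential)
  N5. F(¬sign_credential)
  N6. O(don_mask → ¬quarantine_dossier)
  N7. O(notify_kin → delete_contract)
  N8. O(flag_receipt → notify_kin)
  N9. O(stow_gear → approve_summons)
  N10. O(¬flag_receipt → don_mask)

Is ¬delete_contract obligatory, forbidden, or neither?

F(approve_summons) at premise 3 means O(¬approve_summons).
Premise 9, O(stow_gear → approve_summons), contraposes to O(¬approve_summons → ¬stow_gear); with O(¬approve_summons) we get O(¬stow_gear).
Premise 2 is O(¬quarantine_dossier → stow_gear); contrapositively O(¬stow_gear → quarantine_dossier). Since O(¬stow_gear) holds, K gives O(quarantine_dossier).
Premise 6 is O(don_mask → ¬quarantine_dossier); contrapositively O(quarantine_dossier → ¬don_mask). Since O(quarantine_dossier) holds, K gives O(¬don_mask).
Premise 10 is O(¬flag_receipt → don_mask); contrapositively O(¬don_mask → flag_receipt). Since O(¬don_mask) holds, K gives O(flag_receipt).
With premise 8, O(flag_receipt → notify_kin), the K-axiom yields O(notify_kin).
Premise 7 is O(notify_kin → delete_contract); since O(notify_kin), deontic closure gives O(delete_contract).
Premises 1, 4, 5 do not contribute to this derivation.
Thus O(delete_contract), which is F(¬delete_contract): ¬delete_contract is forbidden.

Forbidden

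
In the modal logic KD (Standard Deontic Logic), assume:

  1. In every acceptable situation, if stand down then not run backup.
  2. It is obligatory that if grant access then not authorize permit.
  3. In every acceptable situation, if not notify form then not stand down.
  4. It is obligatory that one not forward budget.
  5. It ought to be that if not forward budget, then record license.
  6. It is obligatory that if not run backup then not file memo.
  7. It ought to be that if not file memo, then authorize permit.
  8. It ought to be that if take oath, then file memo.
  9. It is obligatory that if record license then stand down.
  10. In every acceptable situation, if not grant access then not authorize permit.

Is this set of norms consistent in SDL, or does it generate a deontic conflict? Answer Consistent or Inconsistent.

Inconsistent

Premises 2 and 10 are O(grant_access → ¬authorize_permit) and O(¬grant_access → ¬authorize_permit); every ideal world satisfies grant_access or ¬grant_access, so in either case ¬authorize_permit holds — hence O(¬authorize_permit).
Premise 7 is O(¬file_memo → authorize_permit); contrapositively O(¬authorize_permit → file_memo). Since O(¬authorize_permit) holds, K gives O(file_memo).
The contrapositive of premise 6 (O(¬run_backup → ¬file_memo)) is O(file_memo → run_backup), and O(file_memo) is already established, so O(run_backup).
The contrapositive of premise 1 (O(stand_down → ¬run_backup)) is O(run_backup → ¬stand_down), and O(run_backup) is already established, so O(¬stand_down).
The contrapositive of premise 9 (O(record_license → stand_down)) is O(¬stand_down → ¬record_license), and O(¬stand_down) is already established, so O(¬record_license).
Premise 5 is O(¬forward_budget → record_license); contrapositively O(¬record_license → forward_budget). Since O(¬record_license) holds, K gives O(forward_budget).
But premise 4 directly asserts O(¬forward_budget).
We now have both O(forward_budget) and O(¬forward_budget) — forward_budget is simultaneously obligatory and forbidden, violating the D-axiom.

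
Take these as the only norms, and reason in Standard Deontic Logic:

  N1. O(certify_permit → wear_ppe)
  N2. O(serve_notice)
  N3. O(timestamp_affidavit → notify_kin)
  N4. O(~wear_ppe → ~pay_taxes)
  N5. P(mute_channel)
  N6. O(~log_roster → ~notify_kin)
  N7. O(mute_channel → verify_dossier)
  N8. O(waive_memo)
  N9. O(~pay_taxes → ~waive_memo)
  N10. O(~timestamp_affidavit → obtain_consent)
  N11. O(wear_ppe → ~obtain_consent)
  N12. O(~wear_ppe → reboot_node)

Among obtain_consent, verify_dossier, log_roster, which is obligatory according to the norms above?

From premise 8 we have O(waive_memo).
Premise 9, O(~pay_taxes → ~waive_memo), contraposes to O(waive_memo → pay_taxes); with O(waive_memo) we get O(pay_taxes).
Premise 4, O(~wear_ppe → ~pay_taxes), contraposes to O(pay_taxes → wear_ppe); with O(pay_taxes) we get O(wear_ppe).
From O(wear_ppe) and premise 11, O(wear_ppe → ~obtain_consent), we obtain O(~obtain_consent).
Premise 10, O(~timestamp_affidavit → obtain_consent), contraposes to O(~obtain_consent → timestamp_affidavit); with O(~obtain_consent) we get O(timestamp_affidavit).
Premise 3 is O(timestamp_affidavit → notify_kin); since O(timestamp_affidavit), deontic closure gives O(notify_kin).
The contrapositive of premise 6 (O(~log_roster → ~notify_kin)) is O(notify_kin → log_roster), and O(notify_kin) is already established, so O(log_roster).
So O(log_roster) holds — log_roster is obligatory. None of the other listed options is made obligatory by any chain of premises.

log_roster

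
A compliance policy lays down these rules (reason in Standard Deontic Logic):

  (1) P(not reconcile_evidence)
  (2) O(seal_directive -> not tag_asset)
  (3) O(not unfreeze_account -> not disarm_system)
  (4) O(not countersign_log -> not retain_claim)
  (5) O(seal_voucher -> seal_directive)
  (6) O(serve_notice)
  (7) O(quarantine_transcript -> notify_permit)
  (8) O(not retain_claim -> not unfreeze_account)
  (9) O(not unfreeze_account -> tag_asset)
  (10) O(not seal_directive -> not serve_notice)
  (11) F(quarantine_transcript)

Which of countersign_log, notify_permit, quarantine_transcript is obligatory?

countersign_log

Premise 6 states O(serve_notice) outright.
Premise 10, O(not seal_directive -> not serve_notice), contraposes to O(serve_notice -> seal_directive); with O(serve_notice) we get O(seal_directive).
Applying K to premise 2 (O(seal_directive -> not tag_asset)) and O(seal_directive) yields O(not tag_asset).
Premise 9 is O(not unfreeze_account -> tag_asset); contrapositively O(not tag_asset -> unfreeze_account). Since O(not tag_asset) holds, K gives O(unfreeze_account).
The contrapositive of premise 8 (O(not retain_claim -> not unfreeze_account)) is O(unfreeze_account -> retain_claim), and O(unfreeze_account) is already established, so O(retain_claim).
Premise 4, O(not countersign_log -> not retain_claim), contraposes to O(retain_claim -> countersign_log); with O(retain_claim) we get O(countersign_log).
So O(countersign_log) holds — countersign_log is obligatory. None of the other listed options is made obligatory by any chain of premises.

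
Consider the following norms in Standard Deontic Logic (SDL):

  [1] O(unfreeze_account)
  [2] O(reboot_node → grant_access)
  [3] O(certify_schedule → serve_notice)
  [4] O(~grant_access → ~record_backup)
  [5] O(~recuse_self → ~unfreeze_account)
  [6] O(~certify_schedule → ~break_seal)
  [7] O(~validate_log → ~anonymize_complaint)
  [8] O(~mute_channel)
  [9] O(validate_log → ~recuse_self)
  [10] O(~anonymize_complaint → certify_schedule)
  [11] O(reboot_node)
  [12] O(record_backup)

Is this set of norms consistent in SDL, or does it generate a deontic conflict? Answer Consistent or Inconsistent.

Consistent

Premise 4 is O(~grant_access → ~record_backup), but O(~grant_access) is not derivable from the premises, so it does not yield O(~record_backup).
So O(~record_backup) is not derivable, and the apparent clash with O(record_backup) does not arise.
A world satisfying every obligation exists (e.g. anonymize_complaint=false, break_seal=false, certify_schedule=true, grant_access=true, mute_channel=false, reboot_node=true, record_backup=true, recuse_self=true, serve_notice=true, unfreeze_account=true, validate_log=false); no atom is both obligatory and forbidden, so the set is consistent.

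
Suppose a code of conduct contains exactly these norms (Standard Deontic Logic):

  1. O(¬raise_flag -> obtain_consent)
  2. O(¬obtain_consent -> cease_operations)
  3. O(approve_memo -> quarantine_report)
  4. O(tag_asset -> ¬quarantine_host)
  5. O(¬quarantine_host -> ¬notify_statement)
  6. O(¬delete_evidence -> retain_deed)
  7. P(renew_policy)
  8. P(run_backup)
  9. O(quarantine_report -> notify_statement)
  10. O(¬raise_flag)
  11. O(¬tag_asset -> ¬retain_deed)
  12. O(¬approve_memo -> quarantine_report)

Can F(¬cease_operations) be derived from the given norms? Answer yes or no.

Premise 2 is O(¬obtain_consent -> cease_operations), but O(¬obtain_consent) is not derivable from the premises, so it does not yield O(cease_operations).
No other premise forces O(cease_operations). An ideal world satisfying every premise can still have ¬cease_operations true, so F(¬cease_operations) is not derivable.

No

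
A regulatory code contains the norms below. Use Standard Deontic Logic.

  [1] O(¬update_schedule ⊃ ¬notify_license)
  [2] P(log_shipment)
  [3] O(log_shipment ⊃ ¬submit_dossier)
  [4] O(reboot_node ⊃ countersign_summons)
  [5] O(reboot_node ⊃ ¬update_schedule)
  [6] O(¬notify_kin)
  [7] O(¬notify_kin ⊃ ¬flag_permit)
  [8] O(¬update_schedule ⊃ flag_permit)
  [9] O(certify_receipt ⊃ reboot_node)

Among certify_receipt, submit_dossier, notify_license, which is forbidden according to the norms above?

certify_receipt

From premise 6 we have O(¬notify_kin).
From O(¬notify_kin) and premise 7, O(¬notify_kin ⊃ ¬flag_permit), we obtain O(¬flag_permit).
The contrapositive of premise 8 (O(¬update_schedule ⊃ flag_permit)) is O(¬flag_permit ⊃ update_schedule), and O(¬flag_permit) is already established, so O(update_schedule).
Premise 5 is O(reboot_node ⊃ ¬update_schedule); contrapositively O(update_schedule ⊃ ¬reboot_node). Since O(update_schedule) holds, K gives O(¬reboot_node).
The contrapositive of premise 9 (O(certify_receipt ⊃ reboot_node)) is O(¬reboot_node ⊃ ¬certify_receipt), and O(¬reboot_node) is already established, so O(¬certify_receipt).
So O(¬certify_receipt) holds, i.e. certify_receipt is forbidden. None of the other listed options is forbidden under the premises.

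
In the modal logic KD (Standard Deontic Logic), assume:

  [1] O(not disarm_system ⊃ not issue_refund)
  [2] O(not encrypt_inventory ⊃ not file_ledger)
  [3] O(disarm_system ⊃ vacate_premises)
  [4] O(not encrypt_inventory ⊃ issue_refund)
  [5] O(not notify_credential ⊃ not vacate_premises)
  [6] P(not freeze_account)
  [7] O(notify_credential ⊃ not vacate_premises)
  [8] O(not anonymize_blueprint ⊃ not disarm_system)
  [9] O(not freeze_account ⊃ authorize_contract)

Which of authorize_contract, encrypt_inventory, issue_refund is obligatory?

encrypt_inventory

By case analysis on notify_credential: premise 7 gives O(notify_credential ⊃ not vacate_premises) and premise 5 gives O(not notify_credential ⊃ not vacate_premises), so O(not vacate_premises) either way.
Premise 3 is O(disarm_system ⊃ vacate_premises); contrapositively O(not vacate_premises ⊃ not disarm_system). Since O(not vacate_premises) holds, K gives O(not disarm_system).
From O(not disarm_system) and premise 1, O(not disarm_system ⊃ not issue_refund), we obtain O(not issue_refund).
Premise 4, O(not encrypt_inventory ⊃ issue_refund), contraposes to O(not issue_refund ⊃ encrypt_inventory); with O(not issue_refund) we get O(encrypt_inventory).
So O(encrypt_inventory) holds — encrypt_inventory is obligatory. None of the other listed options is made obligatory by any chain of premises.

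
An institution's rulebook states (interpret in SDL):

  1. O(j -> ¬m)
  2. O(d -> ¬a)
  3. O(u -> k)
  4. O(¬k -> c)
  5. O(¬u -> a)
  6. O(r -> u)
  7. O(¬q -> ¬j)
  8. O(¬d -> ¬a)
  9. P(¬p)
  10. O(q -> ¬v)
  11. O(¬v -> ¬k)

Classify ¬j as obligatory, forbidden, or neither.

Premises 2 and 8 are O(d -> ¬a) and O(¬d -> ¬a); every ideal world satisfies d or ¬d, so in either case ¬a holds — hence O(¬a).
The contrapositive of premise 5 (O(¬u -> a)) is O(¬a -> u), and O(¬a) is already established, so O(u).
Premise 3 is O(u -> k); since O(u), deontic closure gives O(k).
Premise 11, O(¬v -> ¬k), contraposes to O(k -> v); with O(k) we get O(v).
Premise 10 is O(q -> ¬v); contrapositively O(v -> ¬q). Since O(v) holds, K gives O(¬q).
Premise 7 is O(¬q -> ¬j); since O(¬q), deontic closure gives O(¬j).
Premises 1, 4, 6, 9 do not contribute to this derivation.
Hence ¬j is obligatory.

Obligatory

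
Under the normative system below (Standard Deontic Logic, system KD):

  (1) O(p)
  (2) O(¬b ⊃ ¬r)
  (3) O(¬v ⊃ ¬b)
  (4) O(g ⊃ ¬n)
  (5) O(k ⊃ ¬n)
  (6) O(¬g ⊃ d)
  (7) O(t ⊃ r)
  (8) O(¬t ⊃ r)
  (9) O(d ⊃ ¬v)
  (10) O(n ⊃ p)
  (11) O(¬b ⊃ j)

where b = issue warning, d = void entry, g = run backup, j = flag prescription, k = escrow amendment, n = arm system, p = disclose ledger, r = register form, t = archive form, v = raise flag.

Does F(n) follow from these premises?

Premises 7 and 8 are O(t ⊃ r) and O(¬t ⊃ r); every ideal world satisfies t or ¬t, so in either case r holds — hence O(r).
Premise 2 is O(¬b ⊃ ¬r); contrapositively O(r ⊃ b). Since O(r) holds, K gives O(b).
Premise 3 is O(¬v ⊃ ¬b); contrapositively O(b ⊃ v). Since O(b) holds, K gives O(v).
The contrapositive of premise 9 (O(d ⊃ ¬v)) is O(v ⊃ ¬d), and O(v) is already established, so O(¬d).
Premise 6 is O(¬g ⊃ d); contrapositively O(¬d ⊃ g). Since O(¬d) holds, K gives O(g).
With premise 4, O(g ⊃ ¬n), the K-axiom yields O(¬n).
Premises 1, 5, 10, 11 do not contribute to this derivation.
So O(¬n) holds, i.e. F(n). The claim follows.

Yes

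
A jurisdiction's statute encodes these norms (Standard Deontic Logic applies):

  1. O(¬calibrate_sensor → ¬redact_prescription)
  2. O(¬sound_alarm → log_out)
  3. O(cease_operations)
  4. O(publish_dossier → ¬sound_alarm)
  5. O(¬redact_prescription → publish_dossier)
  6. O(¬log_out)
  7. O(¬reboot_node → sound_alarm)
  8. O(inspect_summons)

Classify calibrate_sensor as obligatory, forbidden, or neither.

Obligatory

Premise 6 states O(¬log_out) outright.
The contrapositive of premise 2 (O(¬sound_alarm → log_out)) is O(¬log_out → sound_alarm), and O(¬log_out) is already established, so O(sound_alarm).
The contrapositive of premise 4 (O(publish_dossier → ¬sound_alarm)) is O(sound_alarm → ¬publish_dossier), and O(sound_alarm) is already established, so O(¬publish_dossier).
Premise 5 is O(¬redact_prescription → publish_dossier); contrapositively O(¬publish_dossier → redact_prescription). Since O(¬publish_dossier) holds, K gives O(redact_prescription).
Premise 1 is O(¬calibrate_sensor → ¬redact_prescription); contrapositively O(redact_prescription → calibrate_sensor). Since O(redact_prescription) holds, K gives O(calibrate_sensor).
Premises 3, 7, 8 do not contribute to this derivation.
Hence calibrate_sensor is obligatory.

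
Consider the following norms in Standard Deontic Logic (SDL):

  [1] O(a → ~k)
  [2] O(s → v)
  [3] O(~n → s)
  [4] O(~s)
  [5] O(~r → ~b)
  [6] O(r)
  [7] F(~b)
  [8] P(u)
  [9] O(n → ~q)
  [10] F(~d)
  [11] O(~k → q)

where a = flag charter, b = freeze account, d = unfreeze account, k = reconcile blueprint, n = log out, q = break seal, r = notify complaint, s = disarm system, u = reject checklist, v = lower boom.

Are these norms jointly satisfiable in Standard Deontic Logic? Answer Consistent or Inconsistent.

Premise 5 is O(~r → ~b), but O(~r) is not derivable from the premises, so it does not yield O(~b).
So O(~b) is not derivable, and the apparent clash with O(b) does not arise.
A world satisfying every obligation exists (e.g. a=false, b=true, d=true, k=true, n=true, q=false, r=true, s=false, u=false, v=false); no atom is both obligatory and forbidden, so the set is consistent.

Consistent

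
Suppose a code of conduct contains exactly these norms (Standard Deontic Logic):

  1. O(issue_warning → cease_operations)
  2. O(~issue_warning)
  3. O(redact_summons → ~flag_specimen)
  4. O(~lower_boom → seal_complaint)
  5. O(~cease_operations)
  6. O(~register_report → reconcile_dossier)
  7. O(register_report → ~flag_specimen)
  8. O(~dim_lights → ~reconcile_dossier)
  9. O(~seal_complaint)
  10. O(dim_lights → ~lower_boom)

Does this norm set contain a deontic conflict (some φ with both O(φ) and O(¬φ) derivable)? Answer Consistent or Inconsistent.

Premise 1 is O(issue_warning → cease_operations), but O(issue_warning) is not derivable from the premises, so it does not yield O(cease_operations).
So O(cease_operations) is not derivable, and the apparent clash with O(~cease_operations) does not arise.
A world satisfying every obligation exists (e.g. cease_operations=false, dim_lights=false, flag_specimen=false, issue_warning=false, lower_boom=true, reconcile_dossier=false, redact_summons=false, register_report=true, seal_complaint=false); no atom is both obligatory and forbidden, so the set is consistent.

Consistent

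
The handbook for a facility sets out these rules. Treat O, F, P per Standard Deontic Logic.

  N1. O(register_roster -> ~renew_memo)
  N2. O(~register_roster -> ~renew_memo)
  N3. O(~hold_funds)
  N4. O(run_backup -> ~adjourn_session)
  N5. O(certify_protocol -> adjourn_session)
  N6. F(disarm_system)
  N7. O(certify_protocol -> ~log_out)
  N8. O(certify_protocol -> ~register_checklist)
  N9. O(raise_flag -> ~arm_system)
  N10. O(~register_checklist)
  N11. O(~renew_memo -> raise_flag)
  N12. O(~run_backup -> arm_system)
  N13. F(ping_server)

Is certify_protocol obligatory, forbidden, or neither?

Premises 1 and 2 are O(register_roster -> ~renew_memo) and O(~register_roster -> ~renew_memo); every ideal world satisfies register_roster or ~register_roster, so in either case ~renew_memo holds — hence O(~renew_memo).
Applying K to premise 11 (O(~renew_memo -> raise_flag)) and O(~renew_memo) yields O(raise_flag).
From O(raise_flag) and premise 9, O(raise_flag -> ~arm_system), we obtain O(~arm_system).
The contrapositive of premise 12 (O(~run_backup -> arm_system)) is O(~arm_system -> run_backup), and O(~arm_system) is already established, so O(run_backup).
Applying K to premise 4 (O(run_backup -> ~adjourn_session)) and O(run_backup) yields O(~adjourn_session).
Premise 5 is O(certify_protocol -> adjourn_session); contrapositively O(~adjourn_session -> ~certify_protocol). Since O(~adjourn_session) holds, K gives O(~certify_protocol).
Premises 3, 6, 7, 8, 10, 13 do not contribute to this derivation.
Thus O(~certify_protocol), which is F(certify_protocol): certify_protocol is forbidden.

Forbidden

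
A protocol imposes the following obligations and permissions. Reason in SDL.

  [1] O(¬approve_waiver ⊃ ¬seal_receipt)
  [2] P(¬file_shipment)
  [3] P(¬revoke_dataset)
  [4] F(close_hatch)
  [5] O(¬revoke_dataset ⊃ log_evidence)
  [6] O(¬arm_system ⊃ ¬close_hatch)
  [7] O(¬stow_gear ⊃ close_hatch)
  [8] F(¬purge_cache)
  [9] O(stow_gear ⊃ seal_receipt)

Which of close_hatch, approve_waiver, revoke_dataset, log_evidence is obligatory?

approve_waiver

Premise 4 is F(close_hatch), i.e. O(¬close_hatch).
Premise 7 is O(¬stow_gear ⊃ close_hatch); contrapositively O(¬close_hatch ⊃ stow_gear). Since O(¬close_hatch) holds, K gives O(stow_gear).
From O(stow_gear) and premise 9, O(stow_gear ⊃ seal_receipt), we obtain O(seal_receipt).
Premise 1, O(¬approve_waiver ⊃ ¬seal_receipt), contraposes to O(seal_receipt ⊃ approve_waiver); with O(seal_receipt) we get O(approve_waiver).
So O(approve_waiver) holds — approve_waiver is obligatory. None of the other listed options is made obligatory by any chain of premises.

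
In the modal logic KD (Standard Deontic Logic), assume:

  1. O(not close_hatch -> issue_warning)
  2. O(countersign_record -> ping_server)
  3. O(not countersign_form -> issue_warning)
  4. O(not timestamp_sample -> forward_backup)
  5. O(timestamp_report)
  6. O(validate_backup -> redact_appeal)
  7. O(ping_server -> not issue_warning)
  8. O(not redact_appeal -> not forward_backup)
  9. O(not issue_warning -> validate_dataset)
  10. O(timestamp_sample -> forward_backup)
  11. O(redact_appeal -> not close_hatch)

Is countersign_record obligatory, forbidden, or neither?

Premises 4 and 10 cover both cases: O(not timestamp_sample -> forward_backup) and O(timestamp_sample -> forward_backup). Since not timestamp_sample ∨ timestamp_sample is a tautology, O(forward_backup) follows.
Premise 8 is O(not redact_appeal -> not forward_backup); contrapositively O(forward_backup -> redact_appeal). Since O(forward_backup) holds, K gives O(redact_appeal).
Applying K to premise 11 (O(redact_appeal -> not close_hatch)) and O(redact_appeal) yields O(not close_hatch).
Premise 1 is O(not close_hatch -> issue_warning); since O(not close_hatch), deontic closure gives O(issue_warning).
The contrapositive of premise 7 (O(ping_server -> not issue_warning)) is O(issue_warning -> not ping_server), and O(issue_warning) is already established, so O(not ping_server).
The contrapositive of premise 2 (O(countersign_record -> ping_server)) is O(not ping_server -> not countersign_record), and O(not ping_server) is already established, so O(not countersign_record).
Premises 3, 5, 6, 9 do not contribute to this derivation.
Thus O(not countersign_record), which is F(countersign_record): countersign_record is forbidden.

Forbidden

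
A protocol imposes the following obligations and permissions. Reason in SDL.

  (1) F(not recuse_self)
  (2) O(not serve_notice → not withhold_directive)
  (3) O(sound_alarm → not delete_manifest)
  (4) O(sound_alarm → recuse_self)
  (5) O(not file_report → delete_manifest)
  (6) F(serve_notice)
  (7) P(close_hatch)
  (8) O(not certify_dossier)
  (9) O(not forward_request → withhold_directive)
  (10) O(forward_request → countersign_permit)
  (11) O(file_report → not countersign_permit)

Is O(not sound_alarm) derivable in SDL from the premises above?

Premise 6 is F(serve_notice), i.e. O(not serve_notice).
From O(not serve_notice) and premise 2, O(not serve_notice → not withhold_directive), we obtain O(not withhold_directive).
Premise 9 is O(not forward_request → withhold_directive); contrapositively O(not withhold_directive → forward_request). Since O(not withhold_directive) holds, K gives O(forward_request).
From O(forward_request) and premise 10, O(forward_request → countersign_permit), we obtain O(countersign_permit).
Premise 11, O(file_report → not countersign_permit), contraposes to O(countersign_permit → not file_report); with O(countersign_permit) we get O(not file_report).
Applying K to premise 5 (O(not file_report → delete_manifest)) and O(not file_report) yields O(delete_manifest).
Premise 3 is O(sound_alarm → not delete_manifest); contrapositively O(delete_manifest → not sound_alarm). Since O(delete_manifest) holds, K gives O(not sound_alarm).
Premises 1, 4, 7, 8 do not contribute to this derivation.
So O(not sound_alarm) follows.

Yes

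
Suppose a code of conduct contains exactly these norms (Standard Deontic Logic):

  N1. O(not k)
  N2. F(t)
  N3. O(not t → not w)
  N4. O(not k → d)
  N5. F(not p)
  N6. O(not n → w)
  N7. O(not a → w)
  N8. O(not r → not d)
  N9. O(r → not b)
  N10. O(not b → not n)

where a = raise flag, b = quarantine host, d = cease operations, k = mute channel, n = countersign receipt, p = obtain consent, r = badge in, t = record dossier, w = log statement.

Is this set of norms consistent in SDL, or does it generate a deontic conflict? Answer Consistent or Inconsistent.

Premise 1 gives O(not k).
From O(not k) and premise 4, O(not k → d), we obtain O(d).
The contrapositive of premise 8 (O(not r → not d)) is O(d → r), and O(d) is already established, so O(r).
Premise 9 is O(r → not b); since O(r), deontic closure gives O(not b).
From O(not b) and premise 10, O(not b → not n), we obtain O(not n).
From O(not n) and premise 6, O(not n → w), we obtain O(w).
Premise 3, O(not t → not w), contraposes to O(w → t); with O(w) we get O(t).
However, F(t) at premise 2 amounts to O(not t).
We now have both O(t) and O(not t) — t is simultaneously obligatory and forbidden, violating the D-axiom.

Inconsistent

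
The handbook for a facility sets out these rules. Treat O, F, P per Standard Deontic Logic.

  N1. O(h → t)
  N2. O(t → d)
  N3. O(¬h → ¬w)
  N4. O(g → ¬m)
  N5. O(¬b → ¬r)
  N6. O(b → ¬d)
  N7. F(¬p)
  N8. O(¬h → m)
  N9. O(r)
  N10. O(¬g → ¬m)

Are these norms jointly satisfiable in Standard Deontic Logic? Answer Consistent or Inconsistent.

Inconsistent

By case analysis on ¬g: premise 10 gives O(¬g → ¬m) and premise 4 gives O(g → ¬m), so O(¬m) either way.
Premise 8 is O(¬h → m); contrapositively O(¬m → h). Since O(¬m) holds, K gives O(h).
Applying K to premise 1 (O(h → t)) and O(h) yields O(t).
Premise 2 is O(t → d); since O(t), deontic closure gives O(d).
Premise 6 is O(b → ¬d); contrapositively O(d → ¬b). Since O(d) holds, K gives O(¬b).
Premise 5 is O(¬b → ¬r); since O(¬b), deontic closure gives O(¬r).
However, premise 9 gives O(r).
We now have both O(¬r) and O(r) — r is simultaneously obligatory and forbidden, violating the D-axiom.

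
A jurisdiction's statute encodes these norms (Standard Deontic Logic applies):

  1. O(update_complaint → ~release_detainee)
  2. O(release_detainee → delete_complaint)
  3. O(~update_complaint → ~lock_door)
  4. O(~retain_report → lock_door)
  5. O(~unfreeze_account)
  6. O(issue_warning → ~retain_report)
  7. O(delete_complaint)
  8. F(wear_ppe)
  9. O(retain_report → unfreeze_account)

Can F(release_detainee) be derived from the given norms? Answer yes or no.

From premise 5 we have O(~unfreeze_account).
Premise 9 is O(retain_report → unfreeze_account); contrapositively O(~unfreeze_account → ~retain_report). Since O(~unfreeze_account) holds, K gives O(~retain_report).
With premise 4, O(~retain_report → lock_door), the K-axiom yields O(lock_door).
Premise 3, O(~update_complaint → ~lock_door), contraposes to O(lock_door → update_complaint); with O(lock_door) we get O(update_complaint).
With premise 1, O(update_complaint → ~release_detainee), the K-axiom yields O(~release_detainee).
Premises 2, 6, 7, 8 do not contribute to this derivation.
So O(~release_detainee) holds, i.e. F(release_detainee). The claim follows.

Yes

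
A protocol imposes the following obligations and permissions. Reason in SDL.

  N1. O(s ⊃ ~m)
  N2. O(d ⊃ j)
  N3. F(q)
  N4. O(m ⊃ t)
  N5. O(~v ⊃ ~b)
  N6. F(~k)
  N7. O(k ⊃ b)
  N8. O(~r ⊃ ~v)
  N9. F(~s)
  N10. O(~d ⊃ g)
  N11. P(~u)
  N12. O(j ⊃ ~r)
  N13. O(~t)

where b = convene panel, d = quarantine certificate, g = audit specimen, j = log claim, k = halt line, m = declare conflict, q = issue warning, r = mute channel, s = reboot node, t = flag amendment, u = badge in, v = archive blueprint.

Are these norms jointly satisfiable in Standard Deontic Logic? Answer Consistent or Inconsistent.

Consistent

Premise 4 is O(m ⊃ t), but O(m) is not derivable from the premises, so it does not yield O(t).
So O(t) is not derivable, and the apparent clash with O(~t) does not arise.
A world satisfying every obligation exists (e.g. b=true, d=false, g=true, j=false, k=true, m=false, q=false, r=true, s=true, t=false, u=false, v=true); no atom is both obligatory and forbidden, so the set is consistent.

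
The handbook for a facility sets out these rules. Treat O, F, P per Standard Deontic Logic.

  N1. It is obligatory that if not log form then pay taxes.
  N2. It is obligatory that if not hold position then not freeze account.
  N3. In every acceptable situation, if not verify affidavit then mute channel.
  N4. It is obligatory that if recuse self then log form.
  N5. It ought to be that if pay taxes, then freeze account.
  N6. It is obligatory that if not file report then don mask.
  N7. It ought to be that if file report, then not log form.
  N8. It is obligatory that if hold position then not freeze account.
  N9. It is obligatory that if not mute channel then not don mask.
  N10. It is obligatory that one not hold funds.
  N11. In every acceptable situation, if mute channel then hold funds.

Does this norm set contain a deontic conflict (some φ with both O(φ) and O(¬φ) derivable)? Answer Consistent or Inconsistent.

Inconsistent

Premises 8 and 2 are O(hold_position → ¬freeze_account) and O(¬hold_position → ¬freeze_account); every ideal world satisfies hold_position or ¬hold_position, so in either case ¬freeze_account holds — hence O(¬freeze_account).
Premise 5, O(pay_taxes → freeze_account), contraposes to O(¬freeze_account → ¬pay_taxes); with O(¬freeze_account) we get O(¬pay_taxes).
Premise 1 is O(¬log_form → pay_taxes); contrapositively O(¬pay_taxes → log_form). Since O(¬pay_taxes) holds, K gives O(log_form).
The contrapositive of premise 7 (O(file_report → ¬log_form)) is O(log_form → ¬file_report), and O(log_form) is already established, so O(¬file_report).
With premise 6, O(¬file_report → don_mask), the K-axiom yields O(don_mask).
Premise 9 is O(¬mute_channel → ¬don_mask); contrapositively O(don_mask → mute_channel). Since O(don_mask) holds, K gives O(mute_channel).
From O(mute_channel) and premise 11, O(mute_channel → hold_funds), we obtain O(hold_funds).
However, premise 10 gives O(¬hold_funds).
We now have both O(hold_funds) and O(¬hold_funds) — hold_funds is simultaneously obligatory and forbidden, violating the D-axiom.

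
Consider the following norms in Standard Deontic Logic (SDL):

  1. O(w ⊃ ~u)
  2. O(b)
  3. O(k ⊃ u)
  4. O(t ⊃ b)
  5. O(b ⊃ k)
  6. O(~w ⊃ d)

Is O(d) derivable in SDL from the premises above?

Premise 2 gives O(b).
With premise 5, O(b ⊃ k), the K-axiom yields O(k).
With premise 3, O(k ⊃ u), the K-axiom yields O(u).
The contrapositive of premise 1 (O(w ⊃ ~u)) is O(u ⊃ ~w), and O(u) is already established, so O(~w).
With premise 6, O(~w ⊃ d), the K-axiom yields O(d).
Premise 4 does not contribute to this derivation.
So O(d) follows.

Yes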